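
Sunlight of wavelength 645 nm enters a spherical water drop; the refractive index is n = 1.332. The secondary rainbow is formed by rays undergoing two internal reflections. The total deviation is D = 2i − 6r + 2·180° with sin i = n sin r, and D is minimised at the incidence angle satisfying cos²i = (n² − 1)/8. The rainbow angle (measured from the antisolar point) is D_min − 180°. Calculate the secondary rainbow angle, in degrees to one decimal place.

50.6°

cos²i = (1.77422 − 1)/8 = 0.09678; i = arccos(0.31109) = 71.875°.
sin r = sin 71.875°/1.332 = 0.71350; r = 45.520°.
D_min = 2·71.875° − 6·45.520° + 360° = 230.628°.
Rainbow angle = D_min − 180° = 50.628°.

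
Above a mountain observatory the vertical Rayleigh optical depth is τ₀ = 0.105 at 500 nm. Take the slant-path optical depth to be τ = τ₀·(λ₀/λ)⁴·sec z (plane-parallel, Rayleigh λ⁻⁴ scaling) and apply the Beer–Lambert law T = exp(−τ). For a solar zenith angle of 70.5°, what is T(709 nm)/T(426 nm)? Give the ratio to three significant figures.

Airmass: sec 70.5° = 2.9957.
τ(709 nm) = 0.105 × (500/709)⁴ × 2.9957 = 0.105 × 0.2473 × 2.9957 = 0.0778.
τ(426 nm) = 0.105 × (500/426)⁴ × 2.9957 = 0.105 × 1.8978 × 2.9957 = 0.5969.
T(709)/T(426) = exp(τ_B − τ_A) = exp(0.5191) = 1.6806.

1.68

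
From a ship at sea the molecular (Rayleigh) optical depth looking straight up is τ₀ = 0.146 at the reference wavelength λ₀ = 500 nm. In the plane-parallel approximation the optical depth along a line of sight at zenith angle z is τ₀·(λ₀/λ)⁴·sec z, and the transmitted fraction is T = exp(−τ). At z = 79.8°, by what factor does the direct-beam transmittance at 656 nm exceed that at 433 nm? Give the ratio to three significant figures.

3.28

Airmass: sec 79.8° = 5.6470.
τ(656 nm) = 0.146 × (500/656)⁴ × 5.6470 = 0.146 × 0.3375 × 5.6470 = 0.2783.
τ(433 nm) = 0.146 × (500/433)⁴ × 5.6470 = 0.146 × 1.7780 × 5.6470 = 1.4659.
T(656)/T(433) = exp(τ_B − τ_A) = exp(1.1876) = 3.2793.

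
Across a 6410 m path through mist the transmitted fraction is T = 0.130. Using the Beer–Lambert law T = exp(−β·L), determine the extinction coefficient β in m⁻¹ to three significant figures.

0.000318 m⁻¹

Beer–Lambert: T = exp(−βL) ⇒ β = −ln(T)/L = −ln(0.130)/6410 = 2.0402/6410 = 0.0003183 m⁻¹.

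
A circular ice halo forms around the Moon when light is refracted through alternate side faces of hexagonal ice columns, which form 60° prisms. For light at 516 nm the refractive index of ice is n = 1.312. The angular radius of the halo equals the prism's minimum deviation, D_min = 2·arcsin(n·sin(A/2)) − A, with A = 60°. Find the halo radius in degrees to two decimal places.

21.99°

n·sin(A/2) = 1.312 × sin 30° = 1.312 × 0.5000 = 0.6560.
D_min = 2·arcsin(0.6560) − 60° = 2 × 40.996° − 60° = 21.991°.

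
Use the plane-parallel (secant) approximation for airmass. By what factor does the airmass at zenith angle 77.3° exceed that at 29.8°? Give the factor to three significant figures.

3.95

X(77.3°)/X(29.8°) = sec 77.3° / sec 29.8° = cos 29.8° / cos 77.3° = 0.8678/0.2198 = 3.9471.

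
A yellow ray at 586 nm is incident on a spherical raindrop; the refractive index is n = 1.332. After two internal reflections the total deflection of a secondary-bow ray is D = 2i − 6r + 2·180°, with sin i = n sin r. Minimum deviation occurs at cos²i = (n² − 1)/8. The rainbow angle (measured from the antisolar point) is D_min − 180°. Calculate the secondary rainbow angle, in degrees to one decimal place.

50.6°

cos²i = (1.77422 − 1)/8 = 0.09678; i = arccos(0.31109) = 71.875°.
sin r = sin 71.875°/1.332 = 0.71350; r = 45.520°.
D_min = 2·71.875° − 6·45.520° + 360° = 230.628°.
Rainbow angle = D_min − 180° = 50.628°.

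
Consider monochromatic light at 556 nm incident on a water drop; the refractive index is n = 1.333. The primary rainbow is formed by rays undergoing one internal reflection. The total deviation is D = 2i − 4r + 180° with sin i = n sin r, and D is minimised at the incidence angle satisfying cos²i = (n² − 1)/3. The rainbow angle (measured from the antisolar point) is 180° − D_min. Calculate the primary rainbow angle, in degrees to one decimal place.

42.1°

cos²i = (1.77689 − 1)/3 = 0.25896; i = arccos(0.50888) = 59.410°.
sin r = sin 59.410°/1.333 = 0.64579; r = 40.225°.
D_min = 2·59.410° − 4·40.225° + 180° = 137.922°.
Rainbow angle = 180° − D_min = 42.078°.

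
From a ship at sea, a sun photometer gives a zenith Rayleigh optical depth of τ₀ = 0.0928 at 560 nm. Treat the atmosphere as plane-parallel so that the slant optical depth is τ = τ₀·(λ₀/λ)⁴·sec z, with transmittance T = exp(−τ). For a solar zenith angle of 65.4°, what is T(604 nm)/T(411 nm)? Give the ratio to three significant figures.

Airmass: sec 65.4° = 2.4022.
τ(604 nm) = 0.0928 × (560/604)⁴ × 2.4022 = 0.0928 × 0.7389 × 2.4022 = 0.1647.
τ(411 nm) = 0.0928 × (560/411)⁴ × 2.4022 = 0.0928 × 3.4466 × 2.4022 = 0.7683.
T(604)/T(411) = exp(τ_B − τ_A) = exp(0.6036) = 1.8287.

1.83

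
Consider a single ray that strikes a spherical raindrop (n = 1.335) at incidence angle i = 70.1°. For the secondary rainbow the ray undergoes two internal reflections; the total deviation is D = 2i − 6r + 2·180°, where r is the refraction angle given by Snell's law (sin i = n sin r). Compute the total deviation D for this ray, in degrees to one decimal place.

sin r = sin 70.1° / 1.335 = 0.9403/1.335 = 0.7043; r = 44.78°.
D = 2·70.1° − 6·44.78° + 2·180° = 140.20° − 268.66° + 360° = 231.54°.

231.5°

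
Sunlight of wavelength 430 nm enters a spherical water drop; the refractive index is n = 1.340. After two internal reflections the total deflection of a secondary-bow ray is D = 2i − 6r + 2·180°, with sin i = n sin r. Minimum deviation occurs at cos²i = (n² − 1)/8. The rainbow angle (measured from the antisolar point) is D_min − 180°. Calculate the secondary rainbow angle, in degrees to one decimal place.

52.7°

cos²i = (1.79560 − 1)/8 = 0.09945; i = arccos(0.31536) = 71.618°.
sin r = sin 71.618°/1.340 = 0.70819; r = 45.088°.
D_min = 2·71.618° − 6·45.088° + 360° = 232.709°.
Rainbow angle = D_min − 180° = 52.709°.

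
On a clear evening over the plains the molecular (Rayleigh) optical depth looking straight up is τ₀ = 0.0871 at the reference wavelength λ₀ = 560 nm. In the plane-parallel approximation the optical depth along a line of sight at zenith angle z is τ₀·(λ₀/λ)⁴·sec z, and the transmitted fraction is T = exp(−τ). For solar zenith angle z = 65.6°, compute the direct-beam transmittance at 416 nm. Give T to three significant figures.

sec 65.6° = 2.4207.
τ = 0.0871 × (560/416)⁴ × 2.4207 = 0.0871 × 3.2838 × 2.4207 = 0.6924.
T = exp(−0.6924) = 0.5004.

0.500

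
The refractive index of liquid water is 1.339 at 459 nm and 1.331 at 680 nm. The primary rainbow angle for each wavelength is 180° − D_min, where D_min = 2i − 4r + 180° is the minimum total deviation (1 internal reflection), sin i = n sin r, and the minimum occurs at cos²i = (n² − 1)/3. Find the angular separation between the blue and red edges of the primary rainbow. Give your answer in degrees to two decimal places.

At 459 nm (n = 1.339): cos²i = 0.26431 → i = 59.062°, r = 39.834°, D_min = 138.786°, rainbow angle = 41.214°.
At 680 nm (n = 1.331): cos²i = 0.25719 → i = 59.527°, r = 40.356°, D_min = 137.630°, rainbow angle = 42.370°.
Angular width = |41.214° − 42.370°| = 1.156°.

1.16°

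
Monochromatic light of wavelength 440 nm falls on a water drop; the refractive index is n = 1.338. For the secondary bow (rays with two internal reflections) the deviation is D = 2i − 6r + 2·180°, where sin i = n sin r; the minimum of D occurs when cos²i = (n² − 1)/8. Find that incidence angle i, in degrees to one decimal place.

71.7°

cos²i = (1.338² − 1)/8 = (1.79024 − 1)/8 = 0.09878.
cos i = 0.31429, so i = 71.682°.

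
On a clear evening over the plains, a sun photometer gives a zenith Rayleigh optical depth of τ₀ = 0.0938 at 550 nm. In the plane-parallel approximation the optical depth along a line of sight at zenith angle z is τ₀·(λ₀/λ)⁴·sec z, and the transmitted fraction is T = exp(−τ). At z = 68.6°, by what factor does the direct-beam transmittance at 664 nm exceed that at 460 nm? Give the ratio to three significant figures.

1.50

Airmass: sec 68.6° = 2.7407.
τ(664 nm) = 0.0938 × (550/664)⁴ × 2.7407 = 0.0938 × 0.4707 × 2.7407 = 0.1210.
τ(460 nm) = 0.0938 × (550/460)⁴ × 2.7407 = 0.0938 × 2.0437 × 2.7407 = 0.5254.
T(664)/T(460) = exp(τ_B − τ_A) = exp(0.4044) = 1.4984.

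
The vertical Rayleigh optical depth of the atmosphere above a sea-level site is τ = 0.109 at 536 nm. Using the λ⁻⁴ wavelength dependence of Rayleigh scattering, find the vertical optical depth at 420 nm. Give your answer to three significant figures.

τ(420 nm) = τ(536 nm) × (536/420)⁴ = 0.109 × (1.2762)⁴ = 0.109 × 2.6525 = 0.2891.

0.289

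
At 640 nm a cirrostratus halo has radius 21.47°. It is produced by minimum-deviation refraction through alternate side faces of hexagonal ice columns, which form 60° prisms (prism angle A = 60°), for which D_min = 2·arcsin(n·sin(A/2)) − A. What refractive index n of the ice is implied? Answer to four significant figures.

1.305

Rearranging: n = sin((D_min + A)/2) / sin(A/2).
(D_min + A)/2 = (21.47° + 60°)/2 = 40.735°.
n = sin 40.735° / sin 30° = 0.6526 / 0.5000 = 1.3051.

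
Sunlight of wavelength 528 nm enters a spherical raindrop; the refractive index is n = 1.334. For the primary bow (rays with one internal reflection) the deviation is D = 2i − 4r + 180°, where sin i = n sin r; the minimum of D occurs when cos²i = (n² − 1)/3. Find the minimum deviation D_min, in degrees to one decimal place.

cos²i = (1.77956 − 1)/3 = 0.25985; i = arccos(0.50976) = 59.352°.
sin r = sin 59.352°/1.334 = 0.64492; r = 40.159°.
D_min = 2·59.352° − 4·40.159° + 180° = 138.067°.

138.1°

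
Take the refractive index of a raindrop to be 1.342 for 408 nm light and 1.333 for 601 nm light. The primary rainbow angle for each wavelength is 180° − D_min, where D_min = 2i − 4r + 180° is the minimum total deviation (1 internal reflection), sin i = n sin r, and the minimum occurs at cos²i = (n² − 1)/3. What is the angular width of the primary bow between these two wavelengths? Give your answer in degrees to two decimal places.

1.29°

At 408 nm (n = 1.342): cos²i = 0.26699 → i = 58.888°, r = 39.641°, D_min = 139.213°, rainbow angle = 40.787°.
At 601 nm (n = 1.333): cos²i = 0.25896 → i = 59.410°, r = 40.225°, D_min = 137.922°, rainbow angle = 42.078°.
Angular width = |40.787° − 42.078°| = 1.291°.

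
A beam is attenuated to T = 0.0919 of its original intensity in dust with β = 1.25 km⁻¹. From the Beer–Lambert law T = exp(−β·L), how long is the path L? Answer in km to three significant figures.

1.91 km

Beer–Lambert: T = exp(−βL) ⇒ L = −ln(T)/β = −ln(0.0919)/1.25 = 2.3871/1.25 = 1.91 km.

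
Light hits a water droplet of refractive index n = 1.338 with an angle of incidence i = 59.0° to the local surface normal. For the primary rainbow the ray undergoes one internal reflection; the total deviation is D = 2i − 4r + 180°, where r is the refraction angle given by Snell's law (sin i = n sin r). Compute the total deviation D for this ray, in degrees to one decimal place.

sin r = sin 59.0° / 1.338 = 0.8572/1.338 = 0.6406; r = 39.84°.
D = 2·59.0° − 4·39.84° + 180° = 118.00° − 159.36° + 180° = 138.64°.

138.6°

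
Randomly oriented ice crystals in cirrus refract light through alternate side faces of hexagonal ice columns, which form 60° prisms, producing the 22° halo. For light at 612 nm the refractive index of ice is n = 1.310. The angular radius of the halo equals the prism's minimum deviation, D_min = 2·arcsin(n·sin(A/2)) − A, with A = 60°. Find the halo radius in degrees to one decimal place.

21.8°

n·sin(A/2) = 1.310 × sin 30° = 1.310 × 0.5000 = 0.6550.
D_min = 2·arcsin(0.6550) − 60° = 2 × 40.920° − 60° = 21.839°.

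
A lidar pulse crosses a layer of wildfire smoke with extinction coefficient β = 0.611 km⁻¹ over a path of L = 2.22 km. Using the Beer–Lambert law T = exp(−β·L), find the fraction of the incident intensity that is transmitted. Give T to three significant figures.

0.258

τ = β·L = 0.611 × 2.22 = 1.3564.
T = exp(−1.3564) = 0.2576.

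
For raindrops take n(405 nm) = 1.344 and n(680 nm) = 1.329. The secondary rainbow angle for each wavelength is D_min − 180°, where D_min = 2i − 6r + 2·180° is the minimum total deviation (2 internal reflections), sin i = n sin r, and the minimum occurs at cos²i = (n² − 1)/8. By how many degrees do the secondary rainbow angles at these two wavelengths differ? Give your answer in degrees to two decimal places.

At 405 nm (n = 1.344): cos²i = 0.10079 → i = 71.490°, r = 44.874°, D_min = 233.733°, rainbow angle = 53.733°.
At 680 nm (n = 1.329): cos²i = 0.09578 → i = 71.972°, r = 45.685°, D_min = 229.837°, rainbow angle = 49.837°.
Angular width = |53.733° − 49.837°| = 3.896°.

3.90°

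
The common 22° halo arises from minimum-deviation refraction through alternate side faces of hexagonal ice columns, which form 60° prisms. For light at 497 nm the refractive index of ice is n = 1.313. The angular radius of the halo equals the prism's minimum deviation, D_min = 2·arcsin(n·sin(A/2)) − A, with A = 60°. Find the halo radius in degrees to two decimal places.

22.07°

n·sin(A/2) = 1.313 × sin 30° = 1.313 × 0.5000 = 0.6565.
D_min = 2·arcsin(0.6565) − 60° = 2 × 41.033° − 60° = 22.067°.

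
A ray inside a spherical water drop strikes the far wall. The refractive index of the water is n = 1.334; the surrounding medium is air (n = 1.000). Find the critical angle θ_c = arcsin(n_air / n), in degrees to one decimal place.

sin θ_c = n_air / n = 1.000 / 1.334 = 0.7496.
θ_c = arcsin(0.7496) = 48.56°.

48.6°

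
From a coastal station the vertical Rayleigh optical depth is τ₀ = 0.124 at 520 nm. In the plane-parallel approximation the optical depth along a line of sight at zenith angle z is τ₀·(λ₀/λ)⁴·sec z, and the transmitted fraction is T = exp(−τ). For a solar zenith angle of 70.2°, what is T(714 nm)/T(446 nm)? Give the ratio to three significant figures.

Airmass: sec 70.2° = 2.9521.
τ(714 nm) = 0.124 × (520/714)⁴ × 2.9521 = 0.124 × 0.2813 × 2.9521 = 0.1030.
τ(446 nm) = 0.124 × (520/446)⁴ × 2.9521 = 0.124 × 1.8479 × 2.9521 = 0.6764.
T(714)/T(446) = exp(τ_B − τ_A) = exp(0.5735) = 1.7744.

1.77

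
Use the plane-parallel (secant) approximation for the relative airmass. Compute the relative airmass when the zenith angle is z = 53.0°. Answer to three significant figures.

X = sec z = 1/cos 53.0° = 1/0.6018 = 1.6616.

1.66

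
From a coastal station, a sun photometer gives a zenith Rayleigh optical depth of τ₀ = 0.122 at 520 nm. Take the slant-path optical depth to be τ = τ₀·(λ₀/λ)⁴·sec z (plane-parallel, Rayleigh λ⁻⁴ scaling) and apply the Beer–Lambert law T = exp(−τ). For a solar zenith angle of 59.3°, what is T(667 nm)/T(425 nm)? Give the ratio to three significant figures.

Airmass: sec 59.3° = 1.9587.
τ(667 nm) = 0.122 × (520/667)⁴ × 1.9587 = 0.122 × 0.3694 × 1.9587 = 0.0883.
τ(425 nm) = 0.122 × (520/425)⁴ × 1.9587 = 0.122 × 2.2411 × 1.9587 = 0.5355.
T(667)/T(425) = exp(τ_B − τ_A) = exp(0.4473) = 1.5640.

1.56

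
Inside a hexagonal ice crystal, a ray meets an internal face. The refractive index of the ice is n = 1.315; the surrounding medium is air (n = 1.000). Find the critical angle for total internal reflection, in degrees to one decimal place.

sin θ_c = n_air / n = 1.000 / 1.315 = 0.7605.
θ_c = arcsin(0.7605) = 49.50°.

49.5°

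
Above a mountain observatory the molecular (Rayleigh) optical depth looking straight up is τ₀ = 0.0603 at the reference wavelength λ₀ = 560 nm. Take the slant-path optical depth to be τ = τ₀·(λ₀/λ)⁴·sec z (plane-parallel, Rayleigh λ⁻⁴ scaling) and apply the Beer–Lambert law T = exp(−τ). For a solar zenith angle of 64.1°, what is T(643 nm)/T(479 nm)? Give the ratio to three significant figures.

Airmass: sec 64.1° = 2.2894.
τ(643 nm) = 0.0603 × (560/643)⁴ × 2.2894 = 0.0603 × 0.5753 × 2.2894 = 0.0794.
τ(479 nm) = 0.0603 × (560/479)⁴ × 2.2894 = 0.0603 × 1.8681 × 2.2894 = 0.2579.
T(643)/T(479) = exp(τ_B − τ_A) = exp(0.1785) = 1.1954.

1.20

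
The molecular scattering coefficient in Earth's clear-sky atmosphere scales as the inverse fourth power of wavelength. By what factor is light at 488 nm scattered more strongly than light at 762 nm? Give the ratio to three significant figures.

Rayleigh scattering ∝ λ⁻⁴, so the ratio of coefficients is the inverse fourth power of the wavelength ratio.
σ(488)/σ(762) = (762/488)⁴ = (1.5615)⁴ = 5.945.

5.94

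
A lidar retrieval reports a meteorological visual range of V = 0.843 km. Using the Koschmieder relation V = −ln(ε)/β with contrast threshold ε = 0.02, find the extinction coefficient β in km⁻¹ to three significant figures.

β = −ln(0.02) / V = 3.912 / 0.843 = 4.6406 km⁻¹.

4.64 km⁻¹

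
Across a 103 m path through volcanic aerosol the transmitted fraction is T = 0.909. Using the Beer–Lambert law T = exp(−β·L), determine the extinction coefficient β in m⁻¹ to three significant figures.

Beer–Lambert: T = exp(−βL) ⇒ β = −ln(T)/L = −ln(0.909)/103 = 0.0954/103 = 0.0009263 m⁻¹.

0.000926 m⁻¹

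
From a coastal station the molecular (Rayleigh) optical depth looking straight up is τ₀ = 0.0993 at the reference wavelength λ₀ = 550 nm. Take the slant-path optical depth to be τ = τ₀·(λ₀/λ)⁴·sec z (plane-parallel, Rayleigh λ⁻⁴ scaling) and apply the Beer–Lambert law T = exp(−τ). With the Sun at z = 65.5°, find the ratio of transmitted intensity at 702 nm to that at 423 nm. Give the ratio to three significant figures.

Airmass: sec 65.5° = 2.4114.
τ(702 nm) = 0.0993 × (550/702)⁴ × 2.4114 = 0.0993 × 0.3768 × 2.4114 = 0.0902.
τ(423 nm) = 0.0993 × (550/423)⁴ × 2.4114 = 0.0993 × 2.8582 × 2.4114 = 0.6844.
T(702)/T(423) = exp(τ_B − τ_A) = exp(0.5942) = 1.8115.

1.81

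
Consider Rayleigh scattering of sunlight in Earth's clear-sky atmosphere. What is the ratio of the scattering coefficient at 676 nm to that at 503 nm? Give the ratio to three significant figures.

0.307

Rayleigh scattering ∝ λ⁻⁴, so the ratio of coefficients is the inverse fourth power of the wavelength ratio.
σ(676)/σ(503) = (503/676)⁴ = (0.7441)⁴ = 0.3065.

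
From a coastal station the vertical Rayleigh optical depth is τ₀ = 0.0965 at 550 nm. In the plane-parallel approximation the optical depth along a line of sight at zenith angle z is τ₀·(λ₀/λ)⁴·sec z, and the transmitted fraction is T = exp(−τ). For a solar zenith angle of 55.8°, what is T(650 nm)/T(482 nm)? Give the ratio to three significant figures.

Airmass: sec 55.8° = 1.7791.
τ(650 nm) = 0.0965 × (550/650)⁴ × 1.7791 = 0.0965 × 0.5126 × 1.7791 = 0.0880.
τ(482 nm) = 0.0965 × (550/482)⁴ × 1.7791 = 0.0965 × 1.6954 × 1.7791 = 0.2911.
T(650)/T(482) = exp(τ_B − τ_A) = exp(0.2031) = 1.2251.

1.23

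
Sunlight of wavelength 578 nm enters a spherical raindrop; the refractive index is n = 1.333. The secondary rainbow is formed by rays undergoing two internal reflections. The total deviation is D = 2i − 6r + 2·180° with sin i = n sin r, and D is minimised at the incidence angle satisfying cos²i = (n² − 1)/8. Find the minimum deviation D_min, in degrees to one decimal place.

cos²i = (1.77689 − 1)/8 = 0.09711; i = arccos(0.31163) = 71.843°.
sin r = sin 71.843°/1.333 = 0.71283; r = 45.466°.
D_min = 2·71.843° − 6·45.466° + 360° = 230.891°.

230.9°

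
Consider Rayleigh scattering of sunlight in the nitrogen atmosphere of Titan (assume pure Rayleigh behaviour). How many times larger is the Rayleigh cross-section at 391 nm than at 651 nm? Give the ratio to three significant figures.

7.68

Rayleigh scattering ∝ λ⁻⁴, so the ratio of coefficients is the inverse fourth power of the wavelength ratio.
σ(391)/σ(651) = (651/391)⁴ = (1.6650)⁴ = 7.685.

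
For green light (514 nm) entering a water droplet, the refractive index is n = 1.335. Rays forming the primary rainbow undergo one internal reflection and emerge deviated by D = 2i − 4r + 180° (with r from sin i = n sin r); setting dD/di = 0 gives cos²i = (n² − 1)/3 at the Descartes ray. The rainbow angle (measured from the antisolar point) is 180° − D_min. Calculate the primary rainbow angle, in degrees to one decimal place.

cos²i = (1.78222 − 1)/3 = 0.26074; i = arccos(0.51063) = 59.294°.
sin r = sin 59.294°/1.335 = 0.64405; r = 40.094°.
D_min = 2·59.294° − 4·40.094° + 180° = 138.212°.
Rainbow angle = 180° − D_min = 41.788°.

41.8°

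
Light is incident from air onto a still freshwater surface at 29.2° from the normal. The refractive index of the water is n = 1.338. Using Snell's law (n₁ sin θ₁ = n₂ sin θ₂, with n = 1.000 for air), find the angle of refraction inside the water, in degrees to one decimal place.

Snell: sin θ_r = sin θ_i / n = sin 29.2° / 1.338 = 0.4879 / 1.338 = 0.3646.
θ_r = arcsin(0.3646) = 21.38°.

21.4°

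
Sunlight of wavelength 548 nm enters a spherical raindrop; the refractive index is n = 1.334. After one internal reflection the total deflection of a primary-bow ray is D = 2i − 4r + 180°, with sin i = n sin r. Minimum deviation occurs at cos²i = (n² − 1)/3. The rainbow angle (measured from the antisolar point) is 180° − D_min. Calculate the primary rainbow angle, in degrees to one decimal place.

cos²i = (1.77956 − 1)/3 = 0.25985; i = arccos(0.50976) = 59.352°.
sin r = sin 59.352°/1.334 = 0.64492; r = 40.159°.
D_min = 2·59.352° − 4·40.159° + 180° = 138.067°.
Rainbow angle = 180° − D_min = 41.933°.

41.9°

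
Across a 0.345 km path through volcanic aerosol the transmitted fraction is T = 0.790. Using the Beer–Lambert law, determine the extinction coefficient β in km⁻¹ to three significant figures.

0.683 km⁻¹

Beer–Lambert: T = exp(−βL) ⇒ β = −ln(T)/L = −ln(0.790)/0.345 = 0.2357/0.345 = 0.6833 km⁻¹.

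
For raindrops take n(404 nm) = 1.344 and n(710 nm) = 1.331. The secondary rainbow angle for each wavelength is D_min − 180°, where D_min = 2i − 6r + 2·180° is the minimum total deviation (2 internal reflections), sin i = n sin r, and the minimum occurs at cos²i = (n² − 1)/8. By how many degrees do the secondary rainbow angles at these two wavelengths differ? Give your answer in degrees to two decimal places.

At 404 nm (n = 1.344): cos²i = 0.10079 → i = 71.490°, r = 44.874°, D_min = 233.733°, rainbow angle = 53.733°.
At 710 nm (n = 1.331): cos²i = 0.09645 → i = 71.907°, r = 45.575°, D_min = 230.365°, rainbow angle = 50.365°.
Angular width = |53.733° − 50.365°| = 3.368°.

3.37°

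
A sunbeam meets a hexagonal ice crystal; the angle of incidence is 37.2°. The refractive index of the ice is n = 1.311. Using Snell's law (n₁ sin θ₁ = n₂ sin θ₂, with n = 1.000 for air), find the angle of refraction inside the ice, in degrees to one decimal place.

27.5°

Snell: sin θ_r = sin θ_i / n = sin 37.2° / 1.311 = 0.6046 / 1.311 = 0.4612.
θ_r = arcsin(0.4612) = 27.46°.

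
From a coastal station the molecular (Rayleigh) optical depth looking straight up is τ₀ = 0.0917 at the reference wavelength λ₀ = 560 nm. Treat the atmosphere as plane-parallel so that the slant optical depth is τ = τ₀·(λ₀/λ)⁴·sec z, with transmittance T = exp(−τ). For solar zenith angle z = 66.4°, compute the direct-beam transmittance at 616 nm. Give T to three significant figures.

sec 66.4° = 2.4978.
τ = 0.0917 × (560/616)⁴ × 2.4978 = 0.0917 × 0.6830 × 2.4978 = 0.1564.
T = exp(−0.1564) = 0.8552.

0.855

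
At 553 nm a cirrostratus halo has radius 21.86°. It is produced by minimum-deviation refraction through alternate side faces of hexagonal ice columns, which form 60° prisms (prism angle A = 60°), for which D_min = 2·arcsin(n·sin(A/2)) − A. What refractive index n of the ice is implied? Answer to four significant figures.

1.310

Rearranging: n = sin((D_min + A)/2) / sin(A/2).
(D_min + A)/2 = (21.86° + 60°)/2 = 40.930°.
n = sin 40.930° / sin 30° = 0.6551 / 0.5000 = 1.3103.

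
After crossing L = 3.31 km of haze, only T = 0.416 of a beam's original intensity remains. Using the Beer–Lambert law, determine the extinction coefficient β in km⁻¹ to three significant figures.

0.265 km⁻¹

Beer–Lambert: T = exp(−βL) ⇒ β = −ln(T)/L = −ln(0.416)/3.31 = 0.8771/3.31 = 0.265 km⁻¹.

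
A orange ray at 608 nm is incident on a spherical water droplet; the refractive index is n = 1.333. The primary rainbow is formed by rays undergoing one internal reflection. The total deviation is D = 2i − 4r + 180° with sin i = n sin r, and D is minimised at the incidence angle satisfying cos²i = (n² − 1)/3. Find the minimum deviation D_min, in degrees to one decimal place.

cos²i = (1.77689 − 1)/3 = 0.25896; i = arccos(0.50888) = 59.410°.
sin r = sin 59.410°/1.333 = 0.64579; r = 40.225°.
D_min = 2·59.410° − 4·40.225° + 180° = 137.922°.

137.9°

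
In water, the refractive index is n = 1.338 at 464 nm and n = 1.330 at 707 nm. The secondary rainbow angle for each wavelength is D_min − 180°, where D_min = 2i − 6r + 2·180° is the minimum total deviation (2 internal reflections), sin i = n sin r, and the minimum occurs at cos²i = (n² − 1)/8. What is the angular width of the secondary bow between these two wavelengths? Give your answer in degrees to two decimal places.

At 464 nm (n = 1.338): cos²i = 0.09878 → i = 71.682°, r = 45.195°, D_min = 232.193°, rainbow angle = 52.193°.
At 707 nm (n = 1.330): cos²i = 0.09611 → i = 71.940°, r = 45.630°, D_min = 230.101°, rainbow angle = 50.101°.
Angular width = |52.193° − 50.101°| = 2.092°.

2.09°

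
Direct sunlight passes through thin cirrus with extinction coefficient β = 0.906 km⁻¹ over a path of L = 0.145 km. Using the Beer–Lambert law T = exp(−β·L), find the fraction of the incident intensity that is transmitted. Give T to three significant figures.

0.877

τ = β·L = 0.906 × 0.145 = 0.1314.
T = exp(−0.1314) = 0.8769.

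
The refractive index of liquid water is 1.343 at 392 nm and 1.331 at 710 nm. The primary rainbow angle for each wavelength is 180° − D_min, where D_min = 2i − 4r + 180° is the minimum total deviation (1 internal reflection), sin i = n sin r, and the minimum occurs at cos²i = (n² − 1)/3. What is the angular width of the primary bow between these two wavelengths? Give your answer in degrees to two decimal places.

1.72°

At 392 nm (n = 1.343): cos²i = 0.26788 → i = 58.830°, r = 39.577°, D_min = 139.354°, rainbow angle = 40.646°.
At 710 nm (n = 1.331): cos²i = 0.25719 → i = 59.527°, r = 40.356°, D_min = 137.630°, rainbow angle = 42.370°.
Angular width = |40.646° − 42.370°| = 1.724°.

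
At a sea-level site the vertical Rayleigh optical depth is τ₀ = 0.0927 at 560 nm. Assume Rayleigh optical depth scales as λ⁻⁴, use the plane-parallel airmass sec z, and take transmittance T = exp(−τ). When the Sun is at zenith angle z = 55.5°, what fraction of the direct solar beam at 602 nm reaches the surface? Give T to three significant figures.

0.885

sec 55.5° = 1.7655.
τ = 0.0927 × (560/602)⁴ × 1.7655 = 0.0927 × 0.7488 × 1.7655 = 0.1226.
T = exp(−0.1226) = 0.8847.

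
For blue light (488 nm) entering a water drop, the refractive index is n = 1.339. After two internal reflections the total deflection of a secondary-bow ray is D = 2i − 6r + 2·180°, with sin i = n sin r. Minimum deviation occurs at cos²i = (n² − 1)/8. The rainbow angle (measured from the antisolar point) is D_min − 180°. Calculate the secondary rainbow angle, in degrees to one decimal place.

52.5°

cos²i = (1.79292 − 1)/8 = 0.09912; i = arccos(0.31483) = 71.650°.
sin r = sin 71.650°/1.339 = 0.70885; r = 45.141°.
D_min = 2·71.650° − 6·45.141° + 360° = 232.451°.
Rainbow angle = D_min − 180° = 52.451°.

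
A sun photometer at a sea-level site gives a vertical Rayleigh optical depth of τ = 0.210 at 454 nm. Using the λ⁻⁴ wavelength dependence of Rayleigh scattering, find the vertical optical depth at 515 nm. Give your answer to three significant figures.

0.127

τ(515 nm) = τ(454 nm) × (454/515)⁴ = 0.210 × (0.8816)⁴ = 0.210 × 0.6039 = 0.1268.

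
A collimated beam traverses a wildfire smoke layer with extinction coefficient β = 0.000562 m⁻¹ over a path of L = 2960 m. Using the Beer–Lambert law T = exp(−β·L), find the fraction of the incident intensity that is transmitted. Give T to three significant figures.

0.189

τ = β·L = 0.000562 × 2960 = 1.6635.
T = exp(−1.6635) = 0.1895.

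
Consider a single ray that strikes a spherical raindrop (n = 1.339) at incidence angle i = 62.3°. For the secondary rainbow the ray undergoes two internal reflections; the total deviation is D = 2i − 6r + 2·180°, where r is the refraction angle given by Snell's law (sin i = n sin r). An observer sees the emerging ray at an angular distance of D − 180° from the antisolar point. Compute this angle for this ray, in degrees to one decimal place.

sin r = sin 62.3° / 1.339 = 0.8854/1.339 = 0.6612; r = 41.39°.
D = 2·62.3° − 6·41.39° + 2·180° = 124.60° − 248.36° + 360° = 236.24°.
Angle from antisolar point = D − 180° = 56.24°.

56.2°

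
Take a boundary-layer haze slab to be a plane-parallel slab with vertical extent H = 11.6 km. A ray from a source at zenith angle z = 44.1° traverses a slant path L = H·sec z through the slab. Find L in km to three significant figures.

16.2 km

sec z = 1/cos 44.1° = 1.3925.
L = 11.6 × 1.3925 = 16.153 km.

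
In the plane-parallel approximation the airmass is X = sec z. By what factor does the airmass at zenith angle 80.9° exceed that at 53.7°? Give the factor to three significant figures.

X(80.9°)/X(53.7°) = sec 80.9° / sec 53.7° = cos 53.7° / cos 80.9° = 0.5920/0.1582 = 3.7432.

3.74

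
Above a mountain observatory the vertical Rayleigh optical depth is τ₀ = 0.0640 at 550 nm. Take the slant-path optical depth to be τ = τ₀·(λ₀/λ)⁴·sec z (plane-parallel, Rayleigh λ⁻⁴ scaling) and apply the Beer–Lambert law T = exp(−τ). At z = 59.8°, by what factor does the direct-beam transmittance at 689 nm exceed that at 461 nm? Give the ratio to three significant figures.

1.23

Airmass: sec 59.8° = 1.9880.
τ(689 nm) = 0.0640 × (550/689)⁴ × 1.9880 = 0.0640 × 0.4060 × 1.9880 = 0.0517.
τ(461 nm) = 0.0640 × (550/461)⁴ × 1.9880 = 0.0640 × 2.0260 × 1.9880 = 0.2578.
T(689)/T(461) = exp(τ_B − τ_A) = exp(0.2061) = 1.2289.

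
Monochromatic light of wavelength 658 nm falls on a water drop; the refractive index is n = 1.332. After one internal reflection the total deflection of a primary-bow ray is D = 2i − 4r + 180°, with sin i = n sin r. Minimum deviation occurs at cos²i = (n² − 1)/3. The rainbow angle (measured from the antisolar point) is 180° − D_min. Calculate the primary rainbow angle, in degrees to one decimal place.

42.2°

cos²i = (1.77422 − 1)/3 = 0.25807; i = arccos(0.50801) = 59.469°.
sin r = sin 59.469°/1.332 = 0.64666; r = 40.290°.
D_min = 2·59.469° − 4·40.290° + 180° = 137.776°.
Rainbow angle = 180° − D_min = 42.224°.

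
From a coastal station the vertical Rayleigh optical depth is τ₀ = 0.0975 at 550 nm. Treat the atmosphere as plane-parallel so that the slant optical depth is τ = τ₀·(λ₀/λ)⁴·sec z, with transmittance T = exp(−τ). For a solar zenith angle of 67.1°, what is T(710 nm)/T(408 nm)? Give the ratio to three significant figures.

2.09

Airmass: sec 67.1° = 2.5699.
τ(710 nm) = 0.0975 × (550/710)⁴ × 2.5699 = 0.0975 × 0.3601 × 2.5699 = 0.0902.
τ(408 nm) = 0.0975 × (550/408)⁴ × 2.5699 = 0.0975 × 3.3023 × 2.5699 = 0.8274.
T(710)/T(408) = exp(τ_B − τ_A) = exp(0.7372) = 2.0901.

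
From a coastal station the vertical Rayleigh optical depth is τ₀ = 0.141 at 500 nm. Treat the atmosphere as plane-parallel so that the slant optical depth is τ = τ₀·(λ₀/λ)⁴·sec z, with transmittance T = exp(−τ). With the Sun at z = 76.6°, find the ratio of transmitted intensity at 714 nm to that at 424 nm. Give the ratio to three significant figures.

Airmass: sec 76.6° = 4.3150.
τ(714 nm) = 0.141 × (500/714)⁴ × 4.3150 = 0.141 × 0.2405 × 4.3150 = 0.1463.
τ(424 nm) = 0.141 × (500/424)⁴ × 4.3150 = 0.141 × 1.9338 × 4.3150 = 1.1766.
T(714)/T(424) = exp(τ_B − τ_A) = exp(1.0303) = 2.8018.

2.80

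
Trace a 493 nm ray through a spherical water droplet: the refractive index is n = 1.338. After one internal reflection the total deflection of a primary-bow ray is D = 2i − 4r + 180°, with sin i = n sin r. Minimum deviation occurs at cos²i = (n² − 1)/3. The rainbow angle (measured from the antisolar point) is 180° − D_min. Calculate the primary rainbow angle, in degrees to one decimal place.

cos²i = (1.79024 − 1)/3 = 0.26341; i = arccos(0.51324) = 59.120°.
sin r = sin 59.120°/1.338 = 0.64144; r = 39.899°.
D_min = 2·59.120° − 4·39.899° + 180° = 138.643°.
Rainbow angle = 180° − D_min = 41.357°.

41.4°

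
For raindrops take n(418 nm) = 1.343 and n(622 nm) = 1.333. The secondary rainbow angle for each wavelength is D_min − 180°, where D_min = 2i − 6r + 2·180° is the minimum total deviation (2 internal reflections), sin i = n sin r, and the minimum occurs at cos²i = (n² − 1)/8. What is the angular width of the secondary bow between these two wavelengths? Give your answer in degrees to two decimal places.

2.59°

At 418 nm (n = 1.343): cos²i = 0.10046 → i = 71.522°, r = 44.928°, D_min = 233.478°, rainbow angle = 53.478°.
At 622 nm (n = 1.333): cos²i = 0.09711 → i = 71.843°, r = 45.466°, D_min = 230.891°, rainbow angle = 50.891°.
Angular width = |53.478° − 50.891°| = 2.587°.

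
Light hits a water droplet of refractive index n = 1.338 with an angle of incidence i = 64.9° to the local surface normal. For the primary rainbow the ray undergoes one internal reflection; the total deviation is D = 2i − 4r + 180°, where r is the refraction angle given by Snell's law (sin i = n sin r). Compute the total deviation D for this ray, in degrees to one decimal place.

139.4°

sin r = sin 64.9° / 1.338 = 0.9056/1.338 = 0.6768; r = 42.59°.
D = 2·64.9° − 4·42.59° + 180° = 129.80° − 170.38° + 180° = 139.42°.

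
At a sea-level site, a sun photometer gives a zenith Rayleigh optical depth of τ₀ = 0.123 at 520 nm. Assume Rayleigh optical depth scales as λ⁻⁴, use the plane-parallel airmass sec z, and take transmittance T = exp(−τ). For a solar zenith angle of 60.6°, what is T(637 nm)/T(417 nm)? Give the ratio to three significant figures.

Airmass: sec 60.6° = 2.0371.
τ(637 nm) = 0.123 × (520/637)⁴ × 2.0371 = 0.123 × 0.4441 × 2.0371 = 0.1113.
τ(417 nm) = 0.123 × (520/417)⁴ × 2.0371 = 0.123 × 2.4181 × 2.0371 = 0.6059.
T(637)/T(417) = exp(τ_B − τ_A) = exp(0.4946) = 1.6398.

1.64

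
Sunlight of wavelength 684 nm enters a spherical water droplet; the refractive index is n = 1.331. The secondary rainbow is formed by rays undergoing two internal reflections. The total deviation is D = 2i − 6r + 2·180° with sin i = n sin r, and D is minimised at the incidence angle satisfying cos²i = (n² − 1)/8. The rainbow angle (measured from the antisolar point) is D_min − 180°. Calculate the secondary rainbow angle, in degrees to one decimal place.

cos²i = (1.77156 − 1)/8 = 0.09645; i = arccos(0.31056) = 71.907°.
sin r = sin 71.907°/1.331 = 0.71417; r = 45.575°.
D_min = 2·71.907° − 6·45.575° + 360° = 230.365°.
Rainbow angle = D_min − 180° = 50.365°.

50.4°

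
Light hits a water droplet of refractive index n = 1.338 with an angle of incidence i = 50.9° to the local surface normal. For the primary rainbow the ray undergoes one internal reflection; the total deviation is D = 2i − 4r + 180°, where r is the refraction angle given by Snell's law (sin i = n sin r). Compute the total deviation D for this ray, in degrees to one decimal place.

sin r = sin 50.9° / 1.338 = 0.7760/1.338 = 0.5800; r = 35.45°.
D = 2·50.9° − 4·35.45° + 180° = 101.80° − 141.80° + 180° = 140.00°.

140.0°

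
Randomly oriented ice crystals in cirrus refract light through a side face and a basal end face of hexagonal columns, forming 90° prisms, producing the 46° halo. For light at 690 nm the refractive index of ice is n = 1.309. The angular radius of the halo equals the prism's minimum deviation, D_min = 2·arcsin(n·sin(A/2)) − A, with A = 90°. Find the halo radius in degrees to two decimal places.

n·sin(A/2) = 1.309 × sin 45° = 1.309 × 0.7071 = 0.9256.
D_min = 2·arcsin(0.9256) − 90° = 2 × 67.759° − 90° = 45.519°.

45.52°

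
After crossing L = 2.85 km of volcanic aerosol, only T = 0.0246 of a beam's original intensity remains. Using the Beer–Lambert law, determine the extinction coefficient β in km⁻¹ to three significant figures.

Beer–Lambert: T = exp(−βL) ⇒ β = −ln(T)/L = −ln(0.0246)/2.85 = 3.7050/2.85 = 1.3 km⁻¹.

1.30 km⁻¹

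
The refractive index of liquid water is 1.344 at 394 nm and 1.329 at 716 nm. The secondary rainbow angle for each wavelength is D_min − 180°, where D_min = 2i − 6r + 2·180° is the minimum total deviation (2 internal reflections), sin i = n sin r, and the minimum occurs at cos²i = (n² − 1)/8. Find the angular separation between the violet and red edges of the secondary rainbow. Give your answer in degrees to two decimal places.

At 394 nm (n = 1.344): cos²i = 0.10079 → i = 71.490°, r = 44.874°, D_min = 233.733°, rainbow angle = 53.733°.
At 716 nm (n = 1.329): cos²i = 0.09578 → i = 71.972°, r = 45.685°, D_min = 229.837°, rainbow angle = 49.837°.
Angular width = |53.733° − 49.837°| = 3.896°.

3.90°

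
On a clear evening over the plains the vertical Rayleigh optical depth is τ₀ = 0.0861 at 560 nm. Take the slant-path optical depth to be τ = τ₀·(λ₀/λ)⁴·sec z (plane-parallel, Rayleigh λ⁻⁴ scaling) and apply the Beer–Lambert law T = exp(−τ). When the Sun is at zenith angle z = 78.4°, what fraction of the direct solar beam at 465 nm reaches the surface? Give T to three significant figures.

0.406

sec 78.4° = 4.9732.
τ = 0.0861 × (560/465)⁴ × 4.9732 = 0.0861 × 2.1035 × 4.9732 = 0.9007.
T = exp(−0.9007) = 0.4063.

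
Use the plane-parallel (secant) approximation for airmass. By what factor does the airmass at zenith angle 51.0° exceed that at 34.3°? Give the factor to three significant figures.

1.31

X(51.0°)/X(34.3°) = sec 51.0° / sec 34.3° = cos 34.3° / cos 51.0° = 0.8261/0.6293 = 1.3127.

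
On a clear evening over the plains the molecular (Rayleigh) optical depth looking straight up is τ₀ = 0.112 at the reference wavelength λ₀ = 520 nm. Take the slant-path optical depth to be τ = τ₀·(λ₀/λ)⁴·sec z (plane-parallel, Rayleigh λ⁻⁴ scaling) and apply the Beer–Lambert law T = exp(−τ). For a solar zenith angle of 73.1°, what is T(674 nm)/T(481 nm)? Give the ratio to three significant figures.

Airmass: sec 73.1° = 3.4399.
τ(674 nm) = 0.112 × (520/674)⁴ × 3.4399 = 0.112 × 0.3543 × 3.4399 = 0.1365.
τ(481 nm) = 0.112 × (520/481)⁴ × 3.4399 = 0.112 × 1.3659 × 3.4399 = 0.5263.
T(674)/T(481) = exp(τ_B − τ_A) = exp(0.3898) = 1.4766.

1.48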